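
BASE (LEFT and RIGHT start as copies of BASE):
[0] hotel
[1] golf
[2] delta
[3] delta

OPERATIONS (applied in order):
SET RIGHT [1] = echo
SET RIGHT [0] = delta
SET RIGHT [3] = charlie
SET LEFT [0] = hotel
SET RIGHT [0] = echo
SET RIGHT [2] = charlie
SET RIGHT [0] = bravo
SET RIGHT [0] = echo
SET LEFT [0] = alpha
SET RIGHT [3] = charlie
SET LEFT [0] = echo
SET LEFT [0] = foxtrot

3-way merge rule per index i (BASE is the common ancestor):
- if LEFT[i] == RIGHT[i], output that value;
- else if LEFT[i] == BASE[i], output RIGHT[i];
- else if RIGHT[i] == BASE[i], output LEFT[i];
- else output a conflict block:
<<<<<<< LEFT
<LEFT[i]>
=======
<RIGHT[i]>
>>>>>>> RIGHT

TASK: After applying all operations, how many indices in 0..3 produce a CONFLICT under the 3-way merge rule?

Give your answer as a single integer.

Answer: 1

Derivation:
Final LEFT:  [foxtrot, golf, delta, delta]
Final RIGHT: [echo, echo, charlie, charlie]
i=0: BASE=hotel L=foxtrot R=echo all differ -> CONFLICT
i=1: L=golf=BASE, R=echo -> take RIGHT -> echo
i=2: L=delta=BASE, R=charlie -> take RIGHT -> charlie
i=3: L=delta=BASE, R=charlie -> take RIGHT -> charlie
Conflict count: 1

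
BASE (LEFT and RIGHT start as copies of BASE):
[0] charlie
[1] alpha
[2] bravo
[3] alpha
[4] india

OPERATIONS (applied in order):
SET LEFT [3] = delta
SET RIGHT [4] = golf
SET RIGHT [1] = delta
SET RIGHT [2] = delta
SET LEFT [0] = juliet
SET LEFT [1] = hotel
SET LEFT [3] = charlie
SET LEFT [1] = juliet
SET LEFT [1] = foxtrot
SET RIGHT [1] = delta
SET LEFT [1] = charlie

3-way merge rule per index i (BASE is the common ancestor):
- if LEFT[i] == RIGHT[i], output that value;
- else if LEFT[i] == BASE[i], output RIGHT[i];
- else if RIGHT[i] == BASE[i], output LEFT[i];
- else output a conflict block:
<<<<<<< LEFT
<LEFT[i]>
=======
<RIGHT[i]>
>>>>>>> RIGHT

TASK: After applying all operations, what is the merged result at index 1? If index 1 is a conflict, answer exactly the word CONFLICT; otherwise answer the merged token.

Answer: CONFLICT

Derivation:
Final LEFT:  [juliet, charlie, bravo, charlie, india]
Final RIGHT: [charlie, delta, delta, alpha, golf]
i=0: L=juliet, R=charlie=BASE -> take LEFT -> juliet
i=1: BASE=alpha L=charlie R=delta all differ -> CONFLICT
i=2: L=bravo=BASE, R=delta -> take RIGHT -> delta
i=3: L=charlie, R=alpha=BASE -> take LEFT -> charlie
i=4: L=india=BASE, R=golf -> take RIGHT -> golf
Index 1 -> CONFLICT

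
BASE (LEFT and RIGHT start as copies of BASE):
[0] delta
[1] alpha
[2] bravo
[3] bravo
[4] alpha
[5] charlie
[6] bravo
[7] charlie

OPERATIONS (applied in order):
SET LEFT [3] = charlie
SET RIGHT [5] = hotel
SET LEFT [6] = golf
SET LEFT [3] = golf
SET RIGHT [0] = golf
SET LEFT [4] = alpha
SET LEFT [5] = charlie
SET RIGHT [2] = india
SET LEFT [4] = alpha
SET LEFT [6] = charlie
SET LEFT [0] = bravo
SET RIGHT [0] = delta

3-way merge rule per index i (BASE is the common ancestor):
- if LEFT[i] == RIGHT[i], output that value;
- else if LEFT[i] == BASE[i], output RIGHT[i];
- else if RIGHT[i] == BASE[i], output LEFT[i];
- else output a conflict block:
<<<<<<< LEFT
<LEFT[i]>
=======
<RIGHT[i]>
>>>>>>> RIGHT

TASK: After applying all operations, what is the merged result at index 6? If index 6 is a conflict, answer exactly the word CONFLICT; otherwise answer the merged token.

Answer: charlie

Derivation:
Final LEFT:  [bravo, alpha, bravo, golf, alpha, charlie, charlie, charlie]
Final RIGHT: [delta, alpha, india, bravo, alpha, hotel, bravo, charlie]
i=0: L=bravo, R=delta=BASE -> take LEFT -> bravo
i=1: L=alpha R=alpha -> agree -> alpha
i=2: L=bravo=BASE, R=india -> take RIGHT -> india
i=3: L=golf, R=bravo=BASE -> take LEFT -> golf
i=4: L=alpha R=alpha -> agree -> alpha
i=5: L=charlie=BASE, R=hotel -> take RIGHT -> hotel
i=6: L=charlie, R=bravo=BASE -> take LEFT -> charlie
i=7: L=charlie R=charlie -> agree -> charlie
Index 6 -> charlie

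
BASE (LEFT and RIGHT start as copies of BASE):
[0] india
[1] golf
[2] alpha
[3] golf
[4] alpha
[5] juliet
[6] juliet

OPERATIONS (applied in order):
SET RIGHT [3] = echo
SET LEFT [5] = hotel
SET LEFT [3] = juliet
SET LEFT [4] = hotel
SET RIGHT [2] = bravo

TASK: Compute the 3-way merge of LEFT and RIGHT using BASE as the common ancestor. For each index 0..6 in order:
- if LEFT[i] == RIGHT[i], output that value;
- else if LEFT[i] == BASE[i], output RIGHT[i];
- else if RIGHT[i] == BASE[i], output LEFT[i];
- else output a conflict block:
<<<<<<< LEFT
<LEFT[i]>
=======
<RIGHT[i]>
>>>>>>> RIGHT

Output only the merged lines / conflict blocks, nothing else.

Final LEFT:  [india, golf, alpha, juliet, hotel, hotel, juliet]
Final RIGHT: [india, golf, bravo, echo, alpha, juliet, juliet]
i=0: L=india R=india -> agree -> india
i=1: L=golf R=golf -> agree -> golf
i=2: L=alpha=BASE, R=bravo -> take RIGHT -> bravo
i=3: BASE=golf L=juliet R=echo all differ -> CONFLICT
i=4: L=hotel, R=alpha=BASE -> take LEFT -> hotel
i=5: L=hotel, R=juliet=BASE -> take LEFT -> hotel
i=6: L=juliet R=juliet -> agree -> juliet

Answer: india
golf
bravo
<<<<<<< LEFT
juliet
=======
echo
>>>>>>> RIGHT
hotel
hotel
juliet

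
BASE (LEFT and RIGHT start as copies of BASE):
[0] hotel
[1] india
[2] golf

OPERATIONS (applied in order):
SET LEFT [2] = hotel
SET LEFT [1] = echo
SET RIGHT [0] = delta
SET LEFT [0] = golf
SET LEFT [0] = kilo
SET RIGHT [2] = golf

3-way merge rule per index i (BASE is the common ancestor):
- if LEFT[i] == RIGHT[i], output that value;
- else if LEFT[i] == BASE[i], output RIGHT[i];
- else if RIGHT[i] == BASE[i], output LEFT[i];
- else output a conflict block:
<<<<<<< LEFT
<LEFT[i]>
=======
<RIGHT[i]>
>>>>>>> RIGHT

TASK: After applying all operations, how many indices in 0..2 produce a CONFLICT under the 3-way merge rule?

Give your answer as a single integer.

Answer: 1

Derivation:
Final LEFT:  [kilo, echo, hotel]
Final RIGHT: [delta, india, golf]
i=0: BASE=hotel L=kilo R=delta all differ -> CONFLICT
i=1: L=echo, R=india=BASE -> take LEFT -> echo
i=2: L=hotel, R=golf=BASE -> take LEFT -> hotel
Conflict count: 1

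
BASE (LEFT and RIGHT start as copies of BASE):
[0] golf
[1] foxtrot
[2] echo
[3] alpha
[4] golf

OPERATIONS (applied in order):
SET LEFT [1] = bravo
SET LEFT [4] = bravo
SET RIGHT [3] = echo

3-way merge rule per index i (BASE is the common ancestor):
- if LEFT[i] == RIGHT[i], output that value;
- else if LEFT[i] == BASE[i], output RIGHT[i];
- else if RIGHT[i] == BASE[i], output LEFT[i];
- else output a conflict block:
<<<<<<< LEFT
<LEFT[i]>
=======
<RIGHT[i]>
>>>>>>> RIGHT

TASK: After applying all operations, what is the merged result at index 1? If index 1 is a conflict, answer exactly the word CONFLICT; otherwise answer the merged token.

Answer: bravo

Derivation:
Final LEFT:  [golf, bravo, echo, alpha, bravo]
Final RIGHT: [golf, foxtrot, echo, echo, golf]
i=0: L=golf R=golf -> agree -> golf
i=1: L=bravo, R=foxtrot=BASE -> take LEFT -> bravo
i=2: L=echo R=echo -> agree -> echo
i=3: L=alpha=BASE, R=echo -> take RIGHT -> echo
i=4: L=bravo, R=golf=BASE -> take LEFT -> bravo
Index 1 -> bravo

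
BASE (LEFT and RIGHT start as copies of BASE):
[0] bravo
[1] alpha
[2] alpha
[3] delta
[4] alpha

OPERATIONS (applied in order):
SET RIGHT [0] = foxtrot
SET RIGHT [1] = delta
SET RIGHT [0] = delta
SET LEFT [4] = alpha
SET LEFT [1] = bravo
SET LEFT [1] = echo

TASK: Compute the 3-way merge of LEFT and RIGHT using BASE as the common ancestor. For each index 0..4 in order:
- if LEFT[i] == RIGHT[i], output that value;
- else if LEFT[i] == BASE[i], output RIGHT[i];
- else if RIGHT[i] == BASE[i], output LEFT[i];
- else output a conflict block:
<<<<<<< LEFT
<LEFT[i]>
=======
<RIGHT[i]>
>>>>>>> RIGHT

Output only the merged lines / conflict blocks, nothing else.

Final LEFT:  [bravo, echo, alpha, delta, alpha]
Final RIGHT: [delta, delta, alpha, delta, alpha]
i=0: L=bravo=BASE, R=delta -> take RIGHT -> delta
i=1: BASE=alpha L=echo R=delta all differ -> CONFLICT
i=2: L=alpha R=alpha -> agree -> alpha
i=3: L=delta R=delta -> agree -> delta
i=4: L=alpha R=alpha -> agree -> alpha

Answer: delta
<<<<<<< LEFT
echo
=======
delta
>>>>>>> RIGHT
alpha
delta
alpha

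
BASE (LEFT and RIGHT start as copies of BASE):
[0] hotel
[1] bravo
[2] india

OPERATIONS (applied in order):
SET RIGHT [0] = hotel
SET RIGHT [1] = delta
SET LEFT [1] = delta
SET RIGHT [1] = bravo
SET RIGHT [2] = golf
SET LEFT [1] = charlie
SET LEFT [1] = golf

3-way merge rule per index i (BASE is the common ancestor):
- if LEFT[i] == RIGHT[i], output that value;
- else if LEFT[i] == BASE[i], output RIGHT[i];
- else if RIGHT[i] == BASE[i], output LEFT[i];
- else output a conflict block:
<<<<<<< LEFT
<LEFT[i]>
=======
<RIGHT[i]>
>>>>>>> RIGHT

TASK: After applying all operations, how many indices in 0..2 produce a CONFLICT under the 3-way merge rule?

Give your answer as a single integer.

Answer: 0

Derivation:
Final LEFT:  [hotel, golf, india]
Final RIGHT: [hotel, bravo, golf]
i=0: L=hotel R=hotel -> agree -> hotel
i=1: L=golf, R=bravo=BASE -> take LEFT -> golf
i=2: L=india=BASE, R=golf -> take RIGHT -> golf
Conflict count: 0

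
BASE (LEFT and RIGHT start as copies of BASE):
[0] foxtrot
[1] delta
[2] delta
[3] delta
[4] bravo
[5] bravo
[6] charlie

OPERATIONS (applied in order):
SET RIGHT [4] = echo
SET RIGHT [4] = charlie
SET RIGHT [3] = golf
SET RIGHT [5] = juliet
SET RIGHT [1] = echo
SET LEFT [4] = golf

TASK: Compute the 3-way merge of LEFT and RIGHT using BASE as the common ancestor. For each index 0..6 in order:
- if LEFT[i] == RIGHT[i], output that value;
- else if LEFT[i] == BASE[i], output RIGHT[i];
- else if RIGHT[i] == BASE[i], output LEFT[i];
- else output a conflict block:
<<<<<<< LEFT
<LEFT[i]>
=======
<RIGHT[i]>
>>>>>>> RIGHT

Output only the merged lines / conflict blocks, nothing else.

Answer: foxtrot
echo
delta
golf
<<<<<<< LEFT
golf
=======
charlie
>>>>>>> RIGHT
juliet
charlie

Derivation:
Final LEFT:  [foxtrot, delta, delta, delta, golf, bravo, charlie]
Final RIGHT: [foxtrot, echo, delta, golf, charlie, juliet, charlie]
i=0: L=foxtrot R=foxtrot -> agree -> foxtrot
i=1: L=delta=BASE, R=echo -> take RIGHT -> echo
i=2: L=delta R=delta -> agree -> delta
i=3: L=delta=BASE, R=golf -> take RIGHT -> golf
i=4: BASE=bravo L=golf R=charlie all differ -> CONFLICT
i=5: L=bravo=BASE, R=juliet -> take RIGHT -> juliet
i=6: L=charlie R=charlie -> agree -> charlie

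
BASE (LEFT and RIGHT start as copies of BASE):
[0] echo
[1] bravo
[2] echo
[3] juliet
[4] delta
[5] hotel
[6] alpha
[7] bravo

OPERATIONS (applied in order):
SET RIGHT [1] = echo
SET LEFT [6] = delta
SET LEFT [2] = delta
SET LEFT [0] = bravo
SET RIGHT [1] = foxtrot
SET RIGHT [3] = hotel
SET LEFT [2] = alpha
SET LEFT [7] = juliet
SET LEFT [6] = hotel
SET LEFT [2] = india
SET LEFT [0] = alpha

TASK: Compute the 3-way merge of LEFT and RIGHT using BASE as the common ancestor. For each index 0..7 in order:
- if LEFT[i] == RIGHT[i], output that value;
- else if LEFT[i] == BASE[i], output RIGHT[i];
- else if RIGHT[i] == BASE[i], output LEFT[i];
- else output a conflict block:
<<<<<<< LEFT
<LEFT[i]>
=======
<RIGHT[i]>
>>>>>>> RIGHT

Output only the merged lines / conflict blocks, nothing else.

Answer: alpha
foxtrot
india
hotel
delta
hotel
hotel
juliet

Derivation:
Final LEFT:  [alpha, bravo, india, juliet, delta, hotel, hotel, juliet]
Final RIGHT: [echo, foxtrot, echo, hotel, delta, hotel, alpha, bravo]
i=0: L=alpha, R=echo=BASE -> take LEFT -> alpha
i=1: L=bravo=BASE, R=foxtrot -> take RIGHT -> foxtrot
i=2: L=india, R=echo=BASE -> take LEFT -> india
i=3: L=juliet=BASE, R=hotel -> take RIGHT -> hotel
i=4: L=delta R=delta -> agree -> delta
i=5: L=hotel R=hotel -> agree -> hotel
i=6: L=hotel, R=alpha=BASE -> take LEFT -> hotel
i=7: L=juliet, R=bravo=BASE -> take LEFT -> juliet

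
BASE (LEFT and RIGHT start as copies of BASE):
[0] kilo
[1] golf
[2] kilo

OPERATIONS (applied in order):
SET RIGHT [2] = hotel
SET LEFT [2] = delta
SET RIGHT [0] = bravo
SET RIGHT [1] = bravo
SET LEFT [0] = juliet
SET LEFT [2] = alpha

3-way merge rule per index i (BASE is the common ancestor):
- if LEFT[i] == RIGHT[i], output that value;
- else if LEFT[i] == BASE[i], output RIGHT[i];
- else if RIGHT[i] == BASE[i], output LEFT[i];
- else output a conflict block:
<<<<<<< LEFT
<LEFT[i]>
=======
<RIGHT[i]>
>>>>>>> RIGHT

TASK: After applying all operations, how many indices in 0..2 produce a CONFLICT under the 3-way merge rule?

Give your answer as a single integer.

Final LEFT:  [juliet, golf, alpha]
Final RIGHT: [bravo, bravo, hotel]
i=0: BASE=kilo L=juliet R=bravo all differ -> CONFLICT
i=1: L=golf=BASE, R=bravo -> take RIGHT -> bravo
i=2: BASE=kilo L=alpha R=hotel all differ -> CONFLICT
Conflict count: 2

Answer: 2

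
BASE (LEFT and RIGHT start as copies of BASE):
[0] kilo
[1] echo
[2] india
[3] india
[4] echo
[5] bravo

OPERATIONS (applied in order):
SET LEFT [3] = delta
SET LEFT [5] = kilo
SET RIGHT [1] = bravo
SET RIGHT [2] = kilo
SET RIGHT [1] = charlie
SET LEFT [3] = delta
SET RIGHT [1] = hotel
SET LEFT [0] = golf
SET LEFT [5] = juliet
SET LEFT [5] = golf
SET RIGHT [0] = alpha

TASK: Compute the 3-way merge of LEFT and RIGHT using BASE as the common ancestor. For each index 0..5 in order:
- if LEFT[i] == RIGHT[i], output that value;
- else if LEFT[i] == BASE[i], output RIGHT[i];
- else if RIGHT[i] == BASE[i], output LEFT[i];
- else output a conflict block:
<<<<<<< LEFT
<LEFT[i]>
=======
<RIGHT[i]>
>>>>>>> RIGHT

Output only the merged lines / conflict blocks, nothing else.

Final LEFT:  [golf, echo, india, delta, echo, golf]
Final RIGHT: [alpha, hotel, kilo, india, echo, bravo]
i=0: BASE=kilo L=golf R=alpha all differ -> CONFLICT
i=1: L=echo=BASE, R=hotel -> take RIGHT -> hotel
i=2: L=india=BASE, R=kilo -> take RIGHT -> kilo
i=3: L=delta, R=india=BASE -> take LEFT -> delta
i=4: L=echo R=echo -> agree -> echo
i=5: L=golf, R=bravo=BASE -> take LEFT -> golf

Answer: <<<<<<< LEFT
golf
=======
alpha
>>>>>>> RIGHT
hotel
kilo
delta
echo
golf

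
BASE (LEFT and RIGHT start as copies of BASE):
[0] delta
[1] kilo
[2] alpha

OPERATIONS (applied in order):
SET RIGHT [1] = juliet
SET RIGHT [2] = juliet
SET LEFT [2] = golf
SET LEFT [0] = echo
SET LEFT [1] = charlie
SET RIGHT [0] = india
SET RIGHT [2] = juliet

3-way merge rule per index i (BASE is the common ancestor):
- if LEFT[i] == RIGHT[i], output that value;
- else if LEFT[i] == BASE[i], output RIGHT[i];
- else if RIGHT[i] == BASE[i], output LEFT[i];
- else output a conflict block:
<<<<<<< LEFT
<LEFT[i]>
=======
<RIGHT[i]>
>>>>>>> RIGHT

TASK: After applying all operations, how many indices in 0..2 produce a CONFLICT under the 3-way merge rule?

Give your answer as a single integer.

Final LEFT:  [echo, charlie, golf]
Final RIGHT: [india, juliet, juliet]
i=0: BASE=delta L=echo R=india all differ -> CONFLICT
i=1: BASE=kilo L=charlie R=juliet all differ -> CONFLICT
i=2: BASE=alpha L=golf R=juliet all differ -> CONFLICT
Conflict count: 3

Answer: 3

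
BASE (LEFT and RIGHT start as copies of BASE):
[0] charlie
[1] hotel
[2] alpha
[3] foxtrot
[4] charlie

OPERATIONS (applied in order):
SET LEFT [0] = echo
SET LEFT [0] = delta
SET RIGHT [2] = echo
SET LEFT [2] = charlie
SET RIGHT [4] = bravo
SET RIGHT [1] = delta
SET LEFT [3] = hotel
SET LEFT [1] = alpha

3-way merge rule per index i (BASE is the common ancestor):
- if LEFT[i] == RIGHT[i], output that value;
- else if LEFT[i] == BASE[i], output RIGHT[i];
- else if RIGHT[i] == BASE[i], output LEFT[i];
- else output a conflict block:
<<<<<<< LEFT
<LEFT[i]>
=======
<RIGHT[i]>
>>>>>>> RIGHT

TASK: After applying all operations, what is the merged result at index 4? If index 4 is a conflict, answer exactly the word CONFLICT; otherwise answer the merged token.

Answer: bravo

Derivation:
Final LEFT:  [delta, alpha, charlie, hotel, charlie]
Final RIGHT: [charlie, delta, echo, foxtrot, bravo]
i=0: L=delta, R=charlie=BASE -> take LEFT -> delta
i=1: BASE=hotel L=alpha R=delta all differ -> CONFLICT
i=2: BASE=alpha L=charlie R=echo all differ -> CONFLICT
i=3: L=hotel, R=foxtrot=BASE -> take LEFT -> hotel
i=4: L=charlie=BASE, R=bravo -> take RIGHT -> bravo
Index 4 -> bravo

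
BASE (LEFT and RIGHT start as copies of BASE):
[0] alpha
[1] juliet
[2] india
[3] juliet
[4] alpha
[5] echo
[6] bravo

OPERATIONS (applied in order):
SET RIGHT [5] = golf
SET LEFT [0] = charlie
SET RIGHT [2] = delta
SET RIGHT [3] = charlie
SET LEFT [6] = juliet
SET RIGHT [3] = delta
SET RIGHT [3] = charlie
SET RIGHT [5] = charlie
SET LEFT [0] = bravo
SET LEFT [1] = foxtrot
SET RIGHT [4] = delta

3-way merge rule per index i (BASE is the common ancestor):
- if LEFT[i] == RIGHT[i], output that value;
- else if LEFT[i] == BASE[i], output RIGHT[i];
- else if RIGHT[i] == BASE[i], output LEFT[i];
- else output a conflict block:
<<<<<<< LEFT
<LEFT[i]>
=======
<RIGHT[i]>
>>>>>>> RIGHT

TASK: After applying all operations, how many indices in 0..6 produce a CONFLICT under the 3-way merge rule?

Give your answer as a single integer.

Answer: 0

Derivation:
Final LEFT:  [bravo, foxtrot, india, juliet, alpha, echo, juliet]
Final RIGHT: [alpha, juliet, delta, charlie, delta, charlie, bravo]
i=0: L=bravo, R=alpha=BASE -> take LEFT -> bravo
i=1: L=foxtrot, R=juliet=BASE -> take LEFT -> foxtrot
i=2: L=india=BASE, R=delta -> take RIGHT -> delta
i=3: L=juliet=BASE, R=charlie -> take RIGHT -> charlie
i=4: L=alpha=BASE, R=delta -> take RIGHT -> delta
i=5: L=echo=BASE, R=charlie -> take RIGHT -> charlie
i=6: L=juliet, R=bravo=BASE -> take LEFT -> juliet
Conflict count: 0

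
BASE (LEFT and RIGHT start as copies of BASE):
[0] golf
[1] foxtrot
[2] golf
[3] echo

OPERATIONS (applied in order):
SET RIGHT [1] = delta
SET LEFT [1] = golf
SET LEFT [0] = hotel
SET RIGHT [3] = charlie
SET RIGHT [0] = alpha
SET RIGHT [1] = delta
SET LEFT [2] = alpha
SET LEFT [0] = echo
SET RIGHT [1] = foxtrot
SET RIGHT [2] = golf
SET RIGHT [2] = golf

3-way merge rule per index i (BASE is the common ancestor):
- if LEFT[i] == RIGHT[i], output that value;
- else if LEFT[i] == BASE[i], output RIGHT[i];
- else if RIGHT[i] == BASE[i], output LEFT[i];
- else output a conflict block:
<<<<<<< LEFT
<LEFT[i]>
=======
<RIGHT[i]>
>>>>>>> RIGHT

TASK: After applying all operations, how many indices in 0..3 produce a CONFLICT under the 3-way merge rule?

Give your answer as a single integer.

Answer: 1

Derivation:
Final LEFT:  [echo, golf, alpha, echo]
Final RIGHT: [alpha, foxtrot, golf, charlie]
i=0: BASE=golf L=echo R=alpha all differ -> CONFLICT
i=1: L=golf, R=foxtrot=BASE -> take LEFT -> golf
i=2: L=alpha, R=golf=BASE -> take LEFT -> alpha
i=3: L=echo=BASE, R=charlie -> take RIGHT -> charlie
Conflict count: 1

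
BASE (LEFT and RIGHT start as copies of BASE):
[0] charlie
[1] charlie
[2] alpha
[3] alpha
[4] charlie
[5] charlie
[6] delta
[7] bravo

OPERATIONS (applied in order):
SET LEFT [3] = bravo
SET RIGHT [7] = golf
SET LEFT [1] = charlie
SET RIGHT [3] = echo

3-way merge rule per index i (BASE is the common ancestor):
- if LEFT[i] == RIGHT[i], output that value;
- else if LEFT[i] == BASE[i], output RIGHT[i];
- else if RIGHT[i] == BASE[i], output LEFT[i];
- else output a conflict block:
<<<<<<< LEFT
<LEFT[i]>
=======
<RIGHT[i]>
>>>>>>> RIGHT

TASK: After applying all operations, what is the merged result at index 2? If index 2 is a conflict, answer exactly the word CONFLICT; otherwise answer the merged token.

Final LEFT:  [charlie, charlie, alpha, bravo, charlie, charlie, delta, bravo]
Final RIGHT: [charlie, charlie, alpha, echo, charlie, charlie, delta, golf]
i=0: L=charlie R=charlie -> agree -> charlie
i=1: L=charlie R=charlie -> agree -> charlie
i=2: L=alpha R=alpha -> agree -> alpha
i=3: BASE=alpha L=bravo R=echo all differ -> CONFLICT
i=4: L=charlie R=charlie -> agree -> charlie
i=5: L=charlie R=charlie -> agree -> charlie
i=6: L=delta R=delta -> agree -> delta
i=7: L=bravo=BASE, R=golf -> take RIGHT -> golf
Index 2 -> alpha

Answer: alpha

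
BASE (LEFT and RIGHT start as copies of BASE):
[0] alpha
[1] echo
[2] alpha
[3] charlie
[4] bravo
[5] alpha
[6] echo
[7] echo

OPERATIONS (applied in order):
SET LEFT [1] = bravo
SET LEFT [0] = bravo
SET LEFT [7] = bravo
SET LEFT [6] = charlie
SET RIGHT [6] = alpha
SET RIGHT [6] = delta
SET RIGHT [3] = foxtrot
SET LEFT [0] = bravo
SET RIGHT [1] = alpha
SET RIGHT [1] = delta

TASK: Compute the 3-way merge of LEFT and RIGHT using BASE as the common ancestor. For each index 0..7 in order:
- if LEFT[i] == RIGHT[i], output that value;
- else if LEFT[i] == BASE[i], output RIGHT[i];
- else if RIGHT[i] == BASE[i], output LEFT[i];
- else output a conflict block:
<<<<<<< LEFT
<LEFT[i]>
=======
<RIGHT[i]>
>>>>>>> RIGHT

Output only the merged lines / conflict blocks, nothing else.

Answer: bravo
<<<<<<< LEFT
bravo
=======
delta
>>>>>>> RIGHT
alpha
foxtrot
bravo
alpha
<<<<<<< LEFT
charlie
=======
delta
>>>>>>> RIGHT
bravo

Derivation:
Final LEFT:  [bravo, bravo, alpha, charlie, bravo, alpha, charlie, bravo]
Final RIGHT: [alpha, delta, alpha, foxtrot, bravo, alpha, delta, echo]
i=0: L=bravo, R=alpha=BASE -> take LEFT -> bravo
i=1: BASE=echo L=bravo R=delta all differ -> CONFLICT
i=2: L=alpha R=alpha -> agree -> alpha
i=3: L=charlie=BASE, R=foxtrot -> take RIGHT -> foxtrot
i=4: L=bravo R=bravo -> agree -> bravo
i=5: L=alpha R=alpha -> agree -> alpha
i=6: BASE=echo L=charlie R=delta all differ -> CONFLICT
i=7: L=bravo, R=echo=BASE -> take LEFT -> bravo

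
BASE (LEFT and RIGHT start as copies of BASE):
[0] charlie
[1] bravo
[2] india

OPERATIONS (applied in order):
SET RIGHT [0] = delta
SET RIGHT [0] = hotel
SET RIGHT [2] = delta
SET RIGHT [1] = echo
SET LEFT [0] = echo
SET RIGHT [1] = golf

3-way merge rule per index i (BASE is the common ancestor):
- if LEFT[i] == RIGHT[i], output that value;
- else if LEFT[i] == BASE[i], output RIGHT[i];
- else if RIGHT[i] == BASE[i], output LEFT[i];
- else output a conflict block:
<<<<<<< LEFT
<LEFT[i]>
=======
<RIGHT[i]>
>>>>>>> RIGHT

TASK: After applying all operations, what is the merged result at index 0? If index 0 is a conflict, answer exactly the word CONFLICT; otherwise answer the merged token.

Answer: CONFLICT

Derivation:
Final LEFT:  [echo, bravo, india]
Final RIGHT: [hotel, golf, delta]
i=0: BASE=charlie L=echo R=hotel all differ -> CONFLICT
i=1: L=bravo=BASE, R=golf -> take RIGHT -> golf
i=2: L=india=BASE, R=delta -> take RIGHT -> delta
Index 0 -> CONFLICT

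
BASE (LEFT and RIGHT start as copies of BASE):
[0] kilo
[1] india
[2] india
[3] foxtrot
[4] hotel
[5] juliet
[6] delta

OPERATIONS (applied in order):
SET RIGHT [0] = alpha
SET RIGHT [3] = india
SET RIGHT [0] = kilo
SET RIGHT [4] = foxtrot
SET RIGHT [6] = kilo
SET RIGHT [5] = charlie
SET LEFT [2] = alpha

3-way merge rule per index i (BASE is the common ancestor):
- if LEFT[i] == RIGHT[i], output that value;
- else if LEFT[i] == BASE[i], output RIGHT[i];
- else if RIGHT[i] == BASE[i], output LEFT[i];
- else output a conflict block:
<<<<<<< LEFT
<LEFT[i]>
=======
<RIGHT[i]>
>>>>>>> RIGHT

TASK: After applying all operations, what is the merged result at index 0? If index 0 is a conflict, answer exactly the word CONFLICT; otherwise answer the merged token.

Answer: kilo

Derivation:
Final LEFT:  [kilo, india, alpha, foxtrot, hotel, juliet, delta]
Final RIGHT: [kilo, india, india, india, foxtrot, charlie, kilo]
i=0: L=kilo R=kilo -> agree -> kilo
i=1: L=india R=india -> agree -> india
i=2: L=alpha, R=india=BASE -> take LEFT -> alpha
i=3: L=foxtrot=BASE, R=india -> take RIGHT -> india
i=4: L=hotel=BASE, R=foxtrot -> take RIGHT -> foxtrot
i=5: L=juliet=BASE, R=charlie -> take RIGHT -> charlie
i=6: L=delta=BASE, R=kilo -> take RIGHT -> kilo
Index 0 -> kilo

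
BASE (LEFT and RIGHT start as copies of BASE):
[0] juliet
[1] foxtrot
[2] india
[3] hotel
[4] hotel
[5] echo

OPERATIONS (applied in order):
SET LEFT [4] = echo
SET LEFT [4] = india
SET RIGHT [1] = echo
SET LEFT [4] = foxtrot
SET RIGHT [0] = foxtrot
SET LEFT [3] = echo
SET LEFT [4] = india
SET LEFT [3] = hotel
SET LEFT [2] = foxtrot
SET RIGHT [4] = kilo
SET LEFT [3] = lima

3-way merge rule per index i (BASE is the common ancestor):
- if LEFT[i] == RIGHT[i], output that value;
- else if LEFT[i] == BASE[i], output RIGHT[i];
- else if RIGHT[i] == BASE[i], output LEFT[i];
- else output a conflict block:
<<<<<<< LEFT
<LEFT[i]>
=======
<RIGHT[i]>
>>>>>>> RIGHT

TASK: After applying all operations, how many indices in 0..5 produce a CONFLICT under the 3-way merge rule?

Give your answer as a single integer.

Final LEFT:  [juliet, foxtrot, foxtrot, lima, india, echo]
Final RIGHT: [foxtrot, echo, india, hotel, kilo, echo]
i=0: L=juliet=BASE, R=foxtrot -> take RIGHT -> foxtrot
i=1: L=foxtrot=BASE, R=echo -> take RIGHT -> echo
i=2: L=foxtrot, R=india=BASE -> take LEFT -> foxtrot
i=3: L=lima, R=hotel=BASE -> take LEFT -> lima
i=4: BASE=hotel L=india R=kilo all differ -> CONFLICT
i=5: L=echo R=echo -> agree -> echo
Conflict count: 1

Answer: 1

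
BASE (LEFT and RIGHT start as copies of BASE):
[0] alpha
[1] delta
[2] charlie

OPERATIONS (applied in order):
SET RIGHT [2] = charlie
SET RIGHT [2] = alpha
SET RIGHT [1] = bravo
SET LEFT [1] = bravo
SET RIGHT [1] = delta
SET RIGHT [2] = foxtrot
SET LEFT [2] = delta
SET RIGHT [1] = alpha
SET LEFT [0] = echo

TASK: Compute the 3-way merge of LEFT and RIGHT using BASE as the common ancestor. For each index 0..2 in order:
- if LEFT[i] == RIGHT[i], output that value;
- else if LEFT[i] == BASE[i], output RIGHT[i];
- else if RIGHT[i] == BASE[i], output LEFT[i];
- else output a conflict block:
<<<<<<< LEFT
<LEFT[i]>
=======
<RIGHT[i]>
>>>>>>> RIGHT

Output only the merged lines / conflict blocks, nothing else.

Final LEFT:  [echo, bravo, delta]
Final RIGHT: [alpha, alpha, foxtrot]
i=0: L=echo, R=alpha=BASE -> take LEFT -> echo
i=1: BASE=delta L=bravo R=alpha all differ -> CONFLICT
i=2: BASE=charlie L=delta R=foxtrot all differ -> CONFLICT

Answer: echo
<<<<<<< LEFT
bravo
=======
alpha
>>>>>>> RIGHT
<<<<<<< LEFT
delta
=======
foxtrot
>>>>>>> RIGHT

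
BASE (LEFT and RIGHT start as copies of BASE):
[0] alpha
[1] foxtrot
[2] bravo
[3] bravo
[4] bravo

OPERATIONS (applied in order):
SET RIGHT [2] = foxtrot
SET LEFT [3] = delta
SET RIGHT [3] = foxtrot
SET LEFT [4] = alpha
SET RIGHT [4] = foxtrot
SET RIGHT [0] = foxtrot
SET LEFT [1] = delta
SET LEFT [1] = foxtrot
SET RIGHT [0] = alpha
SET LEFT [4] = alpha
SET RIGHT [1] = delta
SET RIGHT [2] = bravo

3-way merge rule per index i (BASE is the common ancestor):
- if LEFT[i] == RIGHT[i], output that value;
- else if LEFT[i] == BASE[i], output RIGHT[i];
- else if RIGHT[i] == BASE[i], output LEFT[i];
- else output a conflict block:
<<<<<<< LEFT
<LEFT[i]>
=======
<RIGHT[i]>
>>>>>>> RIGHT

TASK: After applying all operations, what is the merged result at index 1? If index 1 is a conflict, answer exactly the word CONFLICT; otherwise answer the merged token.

Final LEFT:  [alpha, foxtrot, bravo, delta, alpha]
Final RIGHT: [alpha, delta, bravo, foxtrot, foxtrot]
i=0: L=alpha R=alpha -> agree -> alpha
i=1: L=foxtrot=BASE, R=delta -> take RIGHT -> delta
i=2: L=bravo R=bravo -> agree -> bravo
i=3: BASE=bravo L=delta R=foxtrot all differ -> CONFLICT
i=4: BASE=bravo L=alpha R=foxtrot all differ -> CONFLICT
Index 1 -> delta

Answer: delta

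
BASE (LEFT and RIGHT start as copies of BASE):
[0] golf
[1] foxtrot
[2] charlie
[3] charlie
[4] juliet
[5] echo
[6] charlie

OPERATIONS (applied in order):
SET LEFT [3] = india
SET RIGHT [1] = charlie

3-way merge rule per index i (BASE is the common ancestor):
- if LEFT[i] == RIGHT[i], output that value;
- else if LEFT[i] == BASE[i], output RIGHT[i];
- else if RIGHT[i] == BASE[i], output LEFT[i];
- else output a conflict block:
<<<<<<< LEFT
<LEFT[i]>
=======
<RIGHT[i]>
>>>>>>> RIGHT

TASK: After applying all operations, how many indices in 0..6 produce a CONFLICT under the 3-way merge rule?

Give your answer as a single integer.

Answer: 0

Derivation:
Final LEFT:  [golf, foxtrot, charlie, india, juliet, echo, charlie]
Final RIGHT: [golf, charlie, charlie, charlie, juliet, echo, charlie]
i=0: L=golf R=golf -> agree -> golf
i=1: L=foxtrot=BASE, R=charlie -> take RIGHT -> charlie
i=2: L=charlie R=charlie -> agree -> charlie
i=3: L=india, R=charlie=BASE -> take LEFT -> india
i=4: L=juliet R=juliet -> agree -> juliet
i=5: L=echo R=echo -> agree -> echo
i=6: L=charlie R=charlie -> agree -> charlie
Conflict count: 0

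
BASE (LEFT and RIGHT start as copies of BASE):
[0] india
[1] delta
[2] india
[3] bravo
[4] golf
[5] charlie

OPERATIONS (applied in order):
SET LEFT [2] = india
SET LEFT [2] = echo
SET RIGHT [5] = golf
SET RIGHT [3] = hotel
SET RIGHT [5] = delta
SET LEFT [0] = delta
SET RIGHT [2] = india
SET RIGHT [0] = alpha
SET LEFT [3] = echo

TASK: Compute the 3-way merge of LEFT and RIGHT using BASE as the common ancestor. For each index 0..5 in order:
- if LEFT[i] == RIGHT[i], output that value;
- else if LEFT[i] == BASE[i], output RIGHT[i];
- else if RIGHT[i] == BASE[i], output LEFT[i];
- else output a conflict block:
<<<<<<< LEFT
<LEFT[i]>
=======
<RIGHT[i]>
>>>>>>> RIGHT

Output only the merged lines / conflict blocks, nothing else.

Final LEFT:  [delta, delta, echo, echo, golf, charlie]
Final RIGHT: [alpha, delta, india, hotel, golf, delta]
i=0: BASE=india L=delta R=alpha all differ -> CONFLICT
i=1: L=delta R=delta -> agree -> delta
i=2: L=echo, R=india=BASE -> take LEFT -> echo
i=3: BASE=bravo L=echo R=hotel all differ -> CONFLICT
i=4: L=golf R=golf -> agree -> golf
i=5: L=charlie=BASE, R=delta -> take RIGHT -> delta

Answer: <<<<<<< LEFT
delta
=======
alpha
>>>>>>> RIGHT
delta
echo
<<<<<<< LEFT
echo
=======
hotel
>>>>>>> RIGHT
golf
delta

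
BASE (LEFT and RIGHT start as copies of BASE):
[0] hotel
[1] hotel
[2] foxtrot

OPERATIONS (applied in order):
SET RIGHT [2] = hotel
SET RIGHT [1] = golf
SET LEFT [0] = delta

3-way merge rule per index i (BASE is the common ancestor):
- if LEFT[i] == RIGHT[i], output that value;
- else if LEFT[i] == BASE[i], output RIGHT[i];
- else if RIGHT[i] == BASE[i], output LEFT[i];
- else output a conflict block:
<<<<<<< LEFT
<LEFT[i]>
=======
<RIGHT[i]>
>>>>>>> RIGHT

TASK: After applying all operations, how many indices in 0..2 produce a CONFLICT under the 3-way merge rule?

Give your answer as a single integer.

Final LEFT:  [delta, hotel, foxtrot]
Final RIGHT: [hotel, golf, hotel]
i=0: L=delta, R=hotel=BASE -> take LEFT -> delta
i=1: L=hotel=BASE, R=golf -> take RIGHT -> golf
i=2: L=foxtrot=BASE, R=hotel -> take RIGHT -> hotel
Conflict count: 0

Answer: 0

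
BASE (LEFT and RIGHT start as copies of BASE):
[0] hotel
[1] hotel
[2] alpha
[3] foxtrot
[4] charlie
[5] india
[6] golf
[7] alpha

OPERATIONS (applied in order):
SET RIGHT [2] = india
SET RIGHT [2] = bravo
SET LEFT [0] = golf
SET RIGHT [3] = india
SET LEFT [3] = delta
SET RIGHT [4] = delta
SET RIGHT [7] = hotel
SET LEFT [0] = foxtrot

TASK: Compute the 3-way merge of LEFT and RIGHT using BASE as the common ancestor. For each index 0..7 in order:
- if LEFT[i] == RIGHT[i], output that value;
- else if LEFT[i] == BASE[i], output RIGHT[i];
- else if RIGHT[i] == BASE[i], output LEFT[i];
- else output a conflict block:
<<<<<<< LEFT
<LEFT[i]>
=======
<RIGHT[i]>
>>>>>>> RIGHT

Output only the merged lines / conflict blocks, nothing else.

Answer: foxtrot
hotel
bravo
<<<<<<< LEFT
delta
=======
india
>>>>>>> RIGHT
delta
india
golf
hotel

Derivation:
Final LEFT:  [foxtrot, hotel, alpha, delta, charlie, india, golf, alpha]
Final RIGHT: [hotel, hotel, bravo, india, delta, india, golf, hotel]
i=0: L=foxtrot, R=hotel=BASE -> take LEFT -> foxtrot
i=1: L=hotel R=hotel -> agree -> hotel
i=2: L=alpha=BASE, R=bravo -> take RIGHT -> bravo
i=3: BASE=foxtrot L=delta R=india all differ -> CONFLICT
i=4: L=charlie=BASE, R=delta -> take RIGHT -> delta
i=5: L=india R=india -> agree -> india
i=6: L=golf R=golf -> agree -> golf
i=7: L=alpha=BASE, R=hotel -> take RIGHT -> hotel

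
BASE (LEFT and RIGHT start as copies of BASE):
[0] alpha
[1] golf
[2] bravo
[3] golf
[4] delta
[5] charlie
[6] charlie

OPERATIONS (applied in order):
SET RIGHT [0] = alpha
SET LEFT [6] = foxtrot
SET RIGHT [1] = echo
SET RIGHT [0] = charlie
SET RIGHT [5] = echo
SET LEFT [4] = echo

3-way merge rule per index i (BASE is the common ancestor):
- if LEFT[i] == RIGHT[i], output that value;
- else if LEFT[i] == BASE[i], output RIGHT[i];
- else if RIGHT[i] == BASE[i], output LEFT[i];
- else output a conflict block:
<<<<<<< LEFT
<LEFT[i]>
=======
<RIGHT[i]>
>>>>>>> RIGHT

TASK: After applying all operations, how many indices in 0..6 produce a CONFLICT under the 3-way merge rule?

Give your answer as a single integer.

Final LEFT:  [alpha, golf, bravo, golf, echo, charlie, foxtrot]
Final RIGHT: [charlie, echo, bravo, golf, delta, echo, charlie]
i=0: L=alpha=BASE, R=charlie -> take RIGHT -> charlie
i=1: L=golf=BASE, R=echo -> take RIGHT -> echo
i=2: L=bravo R=bravo -> agree -> bravo
i=3: L=golf R=golf -> agree -> golf
i=4: L=echo, R=delta=BASE -> take LEFT -> echo
i=5: L=charlie=BASE, R=echo -> take RIGHT -> echo
i=6: L=foxtrot, R=charlie=BASE -> take LEFT -> foxtrot
Conflict count: 0

Answer: 0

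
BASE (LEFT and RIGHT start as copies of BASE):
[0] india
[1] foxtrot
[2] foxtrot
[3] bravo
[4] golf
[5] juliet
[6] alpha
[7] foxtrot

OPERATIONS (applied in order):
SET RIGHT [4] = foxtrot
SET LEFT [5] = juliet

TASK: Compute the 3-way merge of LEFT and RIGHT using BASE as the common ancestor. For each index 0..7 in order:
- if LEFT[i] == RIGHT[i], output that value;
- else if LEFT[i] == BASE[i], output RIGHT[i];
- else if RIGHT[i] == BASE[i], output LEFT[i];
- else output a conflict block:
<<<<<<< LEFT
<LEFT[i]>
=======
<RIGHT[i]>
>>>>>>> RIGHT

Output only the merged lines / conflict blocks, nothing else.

Final LEFT:  [india, foxtrot, foxtrot, bravo, golf, juliet, alpha, foxtrot]
Final RIGHT: [india, foxtrot, foxtrot, bravo, foxtrot, juliet, alpha, foxtrot]
i=0: L=india R=india -> agree -> india
i=1: L=foxtrot R=foxtrot -> agree -> foxtrot
i=2: L=foxtrot R=foxtrot -> agree -> foxtrot
i=3: L=bravo R=bravo -> agree -> bravo
i=4: L=golf=BASE, R=foxtrot -> take RIGHT -> foxtrot
i=5: L=juliet R=juliet -> agree -> juliet
i=6: L=alpha R=alpha -> agree -> alpha
i=7: L=foxtrot R=foxtrot -> agree -> foxtrot

Answer: india
foxtrot
foxtrot
bravo
foxtrot
juliet
alpha
foxtrot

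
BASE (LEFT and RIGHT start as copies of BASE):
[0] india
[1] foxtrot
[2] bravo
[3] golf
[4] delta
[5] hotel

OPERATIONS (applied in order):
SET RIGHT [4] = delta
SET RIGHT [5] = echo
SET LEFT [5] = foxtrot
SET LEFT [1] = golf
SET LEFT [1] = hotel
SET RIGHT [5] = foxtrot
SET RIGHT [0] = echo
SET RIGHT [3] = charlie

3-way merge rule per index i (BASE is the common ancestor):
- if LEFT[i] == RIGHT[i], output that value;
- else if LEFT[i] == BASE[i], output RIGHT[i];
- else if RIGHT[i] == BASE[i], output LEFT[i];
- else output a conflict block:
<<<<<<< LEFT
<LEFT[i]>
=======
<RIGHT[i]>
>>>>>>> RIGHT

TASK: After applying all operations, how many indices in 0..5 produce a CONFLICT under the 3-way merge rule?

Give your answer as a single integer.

Final LEFT:  [india, hotel, bravo, golf, delta, foxtrot]
Final RIGHT: [echo, foxtrot, bravo, charlie, delta, foxtrot]
i=0: L=india=BASE, R=echo -> take RIGHT -> echo
i=1: L=hotel, R=foxtrot=BASE -> take LEFT -> hotel
i=2: L=bravo R=bravo -> agree -> bravo
i=3: L=golf=BASE, R=charlie -> take RIGHT -> charlie
i=4: L=delta R=delta -> agree -> delta
i=5: L=foxtrot R=foxtrot -> agree -> foxtrot
Conflict count: 0

Answer: 0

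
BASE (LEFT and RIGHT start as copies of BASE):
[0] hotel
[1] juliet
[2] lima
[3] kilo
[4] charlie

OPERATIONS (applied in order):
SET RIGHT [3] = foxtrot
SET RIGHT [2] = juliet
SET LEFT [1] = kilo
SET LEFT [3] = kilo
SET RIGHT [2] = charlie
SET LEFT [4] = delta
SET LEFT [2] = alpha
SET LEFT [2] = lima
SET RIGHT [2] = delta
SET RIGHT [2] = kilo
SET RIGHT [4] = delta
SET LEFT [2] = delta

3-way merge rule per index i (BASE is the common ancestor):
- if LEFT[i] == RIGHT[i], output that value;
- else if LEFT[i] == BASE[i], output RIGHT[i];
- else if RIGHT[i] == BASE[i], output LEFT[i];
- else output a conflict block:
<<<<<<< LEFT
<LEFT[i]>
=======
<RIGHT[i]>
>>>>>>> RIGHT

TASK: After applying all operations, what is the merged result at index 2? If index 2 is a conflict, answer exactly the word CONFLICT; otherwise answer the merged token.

Answer: CONFLICT

Derivation:
Final LEFT:  [hotel, kilo, delta, kilo, delta]
Final RIGHT: [hotel, juliet, kilo, foxtrot, delta]
i=0: L=hotel R=hotel -> agree -> hotel
i=1: L=kilo, R=juliet=BASE -> take LEFT -> kilo
i=2: BASE=lima L=delta R=kilo all differ -> CONFLICT
i=3: L=kilo=BASE, R=foxtrot -> take RIGHT -> foxtrot
i=4: L=delta R=delta -> agree -> delta
Index 2 -> CONFLICT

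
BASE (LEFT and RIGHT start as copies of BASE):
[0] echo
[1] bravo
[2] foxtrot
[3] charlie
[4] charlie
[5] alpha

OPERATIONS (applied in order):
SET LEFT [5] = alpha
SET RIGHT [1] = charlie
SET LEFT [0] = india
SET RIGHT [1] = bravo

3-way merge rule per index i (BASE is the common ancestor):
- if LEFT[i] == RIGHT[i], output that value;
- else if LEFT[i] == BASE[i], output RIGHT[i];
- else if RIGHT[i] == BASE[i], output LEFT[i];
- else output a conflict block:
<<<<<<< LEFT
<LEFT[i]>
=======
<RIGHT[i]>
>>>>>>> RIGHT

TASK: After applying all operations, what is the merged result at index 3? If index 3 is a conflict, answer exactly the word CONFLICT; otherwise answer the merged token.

Final LEFT:  [india, bravo, foxtrot, charlie, charlie, alpha]
Final RIGHT: [echo, bravo, foxtrot, charlie, charlie, alpha]
i=0: L=india, R=echo=BASE -> take LEFT -> india
i=1: L=bravo R=bravo -> agree -> bravo
i=2: L=foxtrot R=foxtrot -> agree -> foxtrot
i=3: L=charlie R=charlie -> agree -> charlie
i=4: L=charlie R=charlie -> agree -> charlie
i=5: L=alpha R=alpha -> agree -> alpha
Index 3 -> charlie

Answer: charlie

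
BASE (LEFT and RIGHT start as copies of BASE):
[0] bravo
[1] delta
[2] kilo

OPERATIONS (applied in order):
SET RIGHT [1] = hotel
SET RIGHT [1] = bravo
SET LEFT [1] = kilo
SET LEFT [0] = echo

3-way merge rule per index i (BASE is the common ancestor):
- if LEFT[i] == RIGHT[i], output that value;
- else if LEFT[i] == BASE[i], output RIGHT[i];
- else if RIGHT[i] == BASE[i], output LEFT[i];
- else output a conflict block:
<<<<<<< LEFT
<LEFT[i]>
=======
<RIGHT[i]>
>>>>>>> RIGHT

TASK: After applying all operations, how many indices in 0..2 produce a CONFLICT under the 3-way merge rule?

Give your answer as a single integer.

Final LEFT:  [echo, kilo, kilo]
Final RIGHT: [bravo, bravo, kilo]
i=0: L=echo, R=bravo=BASE -> take LEFT -> echo
i=1: BASE=delta L=kilo R=bravo all differ -> CONFLICT
i=2: L=kilo R=kilo -> agree -> kilo
Conflict count: 1

Answer: 1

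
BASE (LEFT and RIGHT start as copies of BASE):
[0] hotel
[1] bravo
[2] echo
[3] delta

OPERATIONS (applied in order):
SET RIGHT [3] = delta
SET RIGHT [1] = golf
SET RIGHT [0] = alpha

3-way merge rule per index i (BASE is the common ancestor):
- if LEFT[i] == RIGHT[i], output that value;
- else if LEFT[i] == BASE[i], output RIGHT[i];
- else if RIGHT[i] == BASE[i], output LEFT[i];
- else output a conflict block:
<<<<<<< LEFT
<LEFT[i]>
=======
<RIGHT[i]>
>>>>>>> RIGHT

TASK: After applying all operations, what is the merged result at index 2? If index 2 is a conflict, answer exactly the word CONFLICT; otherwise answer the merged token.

Final LEFT:  [hotel, bravo, echo, delta]
Final RIGHT: [alpha, golf, echo, delta]
i=0: L=hotel=BASE, R=alpha -> take RIGHT -> alpha
i=1: L=bravo=BASE, R=golf -> take RIGHT -> golf
i=2: L=echo R=echo -> agree -> echo
i=3: L=delta R=delta -> agree -> delta
Index 2 -> echo

Answer: echo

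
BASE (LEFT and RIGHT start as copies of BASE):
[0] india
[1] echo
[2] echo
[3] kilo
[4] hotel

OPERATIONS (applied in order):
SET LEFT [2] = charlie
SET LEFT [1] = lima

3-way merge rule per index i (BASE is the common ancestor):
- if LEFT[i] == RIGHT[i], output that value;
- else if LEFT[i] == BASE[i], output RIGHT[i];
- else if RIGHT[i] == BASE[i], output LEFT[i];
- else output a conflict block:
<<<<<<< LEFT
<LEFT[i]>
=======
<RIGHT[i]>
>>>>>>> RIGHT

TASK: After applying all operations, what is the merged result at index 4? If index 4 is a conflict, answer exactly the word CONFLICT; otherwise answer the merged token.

Answer: hotel

Derivation:
Final LEFT:  [india, lima, charlie, kilo, hotel]
Final RIGHT: [india, echo, echo, kilo, hotel]
i=0: L=india R=india -> agree -> india
i=1: L=lima, R=echo=BASE -> take LEFT -> lima
i=2: L=charlie, R=echo=BASE -> take LEFT -> charlie
i=3: L=kilo R=kilo -> agree -> kilo
i=4: L=hotel R=hotel -> agree -> hotel
Index 4 -> hotel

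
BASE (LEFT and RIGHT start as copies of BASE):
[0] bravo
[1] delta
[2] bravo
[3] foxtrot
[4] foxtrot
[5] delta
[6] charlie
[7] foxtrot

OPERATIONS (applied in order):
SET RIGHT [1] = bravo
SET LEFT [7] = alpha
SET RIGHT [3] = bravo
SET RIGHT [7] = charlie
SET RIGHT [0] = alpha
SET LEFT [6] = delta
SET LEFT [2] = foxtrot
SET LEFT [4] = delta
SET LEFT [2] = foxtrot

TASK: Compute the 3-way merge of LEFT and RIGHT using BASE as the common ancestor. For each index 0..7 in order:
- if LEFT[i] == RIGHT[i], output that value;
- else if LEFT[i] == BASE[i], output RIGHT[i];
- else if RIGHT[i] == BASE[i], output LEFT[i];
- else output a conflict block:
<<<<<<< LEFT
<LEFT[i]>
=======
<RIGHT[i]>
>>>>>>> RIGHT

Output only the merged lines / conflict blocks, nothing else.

Final LEFT:  [bravo, delta, foxtrot, foxtrot, delta, delta, delta, alpha]
Final RIGHT: [alpha, bravo, bravo, bravo, foxtrot, delta, charlie, charlie]
i=0: L=bravo=BASE, R=alpha -> take RIGHT -> alpha
i=1: L=delta=BASE, R=bravo -> take RIGHT -> bravo
i=2: L=foxtrot, R=bravo=BASE -> take LEFT -> foxtrot
i=3: L=foxtrot=BASE, R=bravo -> take RIGHT -> bravo
i=4: L=delta, R=foxtrot=BASE -> take LEFT -> delta
i=5: L=delta R=delta -> agree -> delta
i=6: L=delta, R=charlie=BASE -> take LEFT -> delta
i=7: BASE=foxtrot L=alpha R=charlie all differ -> CONFLICT

Answer: alpha
bravo
foxtrot
bravo
delta
delta
delta
<<<<<<< LEFT
alpha
=======
charlie
>>>>>>> RIGHT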